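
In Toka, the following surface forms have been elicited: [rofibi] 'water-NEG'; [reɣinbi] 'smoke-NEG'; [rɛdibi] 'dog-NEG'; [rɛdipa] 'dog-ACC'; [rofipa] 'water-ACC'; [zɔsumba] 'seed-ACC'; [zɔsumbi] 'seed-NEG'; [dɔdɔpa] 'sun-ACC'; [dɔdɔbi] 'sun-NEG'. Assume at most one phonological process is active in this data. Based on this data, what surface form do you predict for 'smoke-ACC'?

The ACC suffix surfaces as [-ba] and [-pa], depending on the final segment of the stem.
The NEG suffix, which begins with [b], is invariant after every stem; so [b] is not altered by any rule here.
The ACC suffix is therefore /-pa/ underlyingly, with post-nasal voicing: voiceless stops become voiced after a nasal.
After 'smoke', which ends in a nasal, the suffix surfaces as [-ba], giving [reɣinba].

[reɣinba]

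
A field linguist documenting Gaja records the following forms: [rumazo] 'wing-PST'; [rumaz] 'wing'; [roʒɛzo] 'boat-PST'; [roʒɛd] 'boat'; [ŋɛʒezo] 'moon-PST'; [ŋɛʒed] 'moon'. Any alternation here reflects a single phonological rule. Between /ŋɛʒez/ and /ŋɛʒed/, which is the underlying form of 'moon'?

/ŋɛʒed/

'moon' shows [z] ~ [d] at the end of the stem ([ŋɛʒezo] vs [ŋɛʒed]).
But 'wing' keeps [z] in both environments ([rumazo], [rumaz]), so there is no rule changing /z/ to [d] in isolation.
The underlying segment must be /d/; voiced stops become fricatives between vowels, yielding [z] there.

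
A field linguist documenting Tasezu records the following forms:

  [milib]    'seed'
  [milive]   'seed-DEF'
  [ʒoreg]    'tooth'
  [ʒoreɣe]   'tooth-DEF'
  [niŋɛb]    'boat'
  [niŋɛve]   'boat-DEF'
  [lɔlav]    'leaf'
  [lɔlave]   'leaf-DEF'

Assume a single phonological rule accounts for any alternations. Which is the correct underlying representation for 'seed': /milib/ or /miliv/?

The root 'seed' surfaces as [milib] and [milive], with a stem-final [b] ~ [v] alternation.
The stem 'leaf' ([lɔlav], [lɔlave]) shows [v] unchanged in both environments, so [v] cannot be basic with [b] derived in isolation.
The alternation reflects intervocalic spirantization: voiced stops become fricatives between vowels. /b/ is underlying.

/milib/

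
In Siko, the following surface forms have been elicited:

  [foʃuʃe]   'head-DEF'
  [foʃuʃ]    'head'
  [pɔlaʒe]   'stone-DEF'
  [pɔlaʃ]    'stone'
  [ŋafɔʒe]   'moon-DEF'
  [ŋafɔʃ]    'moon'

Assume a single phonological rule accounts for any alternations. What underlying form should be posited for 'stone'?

'stone' shows [ʒ] ~ [ʃ] at the end of the stem ([pɔlaʒe] vs [pɔlaʃ]).
If /ʃ/ were underlying and a rule turned it into [ʒ] before the DEF suffix, 'head' would also alternate; but it has [ʃ] in both [foʃuʃe] and [foʃuʃ].
Therefore /ʒ/ is basic and [ʃ] is derived by word-final obstruent devoicing (voiced obstruents become voiceless word-finally).
Hence 'stone' is /pɔlaʒ/ underlyingly.

/pɔlaʒ/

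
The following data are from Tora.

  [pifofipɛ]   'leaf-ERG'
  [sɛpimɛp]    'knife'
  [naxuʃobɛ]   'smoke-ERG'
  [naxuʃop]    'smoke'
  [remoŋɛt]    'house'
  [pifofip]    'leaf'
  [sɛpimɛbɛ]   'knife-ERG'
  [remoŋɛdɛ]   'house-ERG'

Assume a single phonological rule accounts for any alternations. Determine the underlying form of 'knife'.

The stem for 'knife' ends in [p] in [sɛpimɛp] but [b] in [sɛpimɛbɛ].
Compare 'leaf', with invariant [p] in [pifofip] and [pifofipɛ]: an analysis with underlying /p/ and a rule producing [b] before the ERG suffix would wrongly predict alternation here too.
The alternation reflects word-final obstruent devoicing: voiced obstruents become voiceless word-finally. /b/ is underlying.

/sɛpimɛb/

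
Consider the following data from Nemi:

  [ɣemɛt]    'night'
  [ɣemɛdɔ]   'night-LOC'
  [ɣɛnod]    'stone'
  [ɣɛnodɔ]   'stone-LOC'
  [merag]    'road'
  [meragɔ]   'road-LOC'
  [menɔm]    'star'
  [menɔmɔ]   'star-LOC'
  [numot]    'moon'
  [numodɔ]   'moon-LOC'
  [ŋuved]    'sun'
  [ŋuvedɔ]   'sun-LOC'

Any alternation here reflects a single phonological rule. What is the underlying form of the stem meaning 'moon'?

/numot/

'moon' shows [t] ~ [d] at the end of the stem ([numot] vs [numodɔ]).
But 'stone' keeps [d] in both environments ([ɣɛnod], [ɣɛnodɔ]), so there is no rule changing /d/ to [t] in isolation.
The alternation reflects intervocalic voicing: voiceless stops become voiced between vowels. /t/ is underlying.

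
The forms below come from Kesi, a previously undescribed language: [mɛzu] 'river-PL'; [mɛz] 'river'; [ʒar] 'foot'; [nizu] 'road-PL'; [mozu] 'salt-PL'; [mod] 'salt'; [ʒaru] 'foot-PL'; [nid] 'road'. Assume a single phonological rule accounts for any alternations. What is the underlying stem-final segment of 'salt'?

In [mod] and [mozu] the final segment of 'salt' alternates: [d] ~ [z].
Compare 'river', with invariant [z] in [mɛz] and [mɛzu]: an analysis with underlying /z/ and a rule producing [d] in isolation would wrongly predict alternation here too.
The underlying segment must be /d/; voiced stops become fricatives between vowels, yielding [z] there.

/d/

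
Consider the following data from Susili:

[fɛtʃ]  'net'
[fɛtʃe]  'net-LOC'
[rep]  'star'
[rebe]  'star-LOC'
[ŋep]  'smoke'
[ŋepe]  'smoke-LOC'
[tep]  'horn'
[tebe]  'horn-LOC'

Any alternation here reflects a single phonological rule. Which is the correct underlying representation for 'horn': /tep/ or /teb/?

In [tep] and [tebe] the final segment of 'horn' alternates: [p] ~ [b].
The stem 'smoke' ([ŋep], [ŋepe]) shows [p] unchanged in both environments, so [p] cannot be basic with [b] derived before the LOC suffix.
So /b/ is underlying, and a rule of word-final obstruent devoicing — voiced obstruents become voiceless word-finally — gives [p].

/teb/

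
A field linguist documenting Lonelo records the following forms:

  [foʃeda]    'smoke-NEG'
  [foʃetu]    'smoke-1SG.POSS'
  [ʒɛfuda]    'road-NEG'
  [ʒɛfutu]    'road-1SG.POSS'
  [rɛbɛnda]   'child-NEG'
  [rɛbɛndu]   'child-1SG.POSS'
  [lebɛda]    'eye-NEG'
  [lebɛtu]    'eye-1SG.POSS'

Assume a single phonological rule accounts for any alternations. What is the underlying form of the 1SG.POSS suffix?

The 1SG.POSS morpheme has two allomorphs, [-du] and [-tu].
By contrast the NEG suffix keeps its initial [d] throughout — that segment must be underlying.
The 1SG.POSS suffix is therefore /-tu/ underlyingly, with post-nasal voicing: voiceless stops become voiced after a nasal.

/-tu/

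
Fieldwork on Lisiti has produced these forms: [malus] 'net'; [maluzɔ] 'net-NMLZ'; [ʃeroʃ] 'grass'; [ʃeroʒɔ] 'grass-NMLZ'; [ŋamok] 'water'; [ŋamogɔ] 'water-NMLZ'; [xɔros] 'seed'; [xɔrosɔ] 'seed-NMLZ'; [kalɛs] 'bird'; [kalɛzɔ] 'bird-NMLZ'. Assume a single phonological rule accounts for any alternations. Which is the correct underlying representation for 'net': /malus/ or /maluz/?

The stem for 'net' ends in [s] in [malus] but [z] in [maluzɔ].
If /s/ were underlying and a rule turned it into [z] before the NMLZ suffix, 'seed' would also alternate; but it has [s] in both [xɔros] and [xɔrosɔ].
So /z/ is underlying, and a rule of word-final obstruent devoicing — voiced obstruents become voiceless word-finally — gives [s].

/maluz/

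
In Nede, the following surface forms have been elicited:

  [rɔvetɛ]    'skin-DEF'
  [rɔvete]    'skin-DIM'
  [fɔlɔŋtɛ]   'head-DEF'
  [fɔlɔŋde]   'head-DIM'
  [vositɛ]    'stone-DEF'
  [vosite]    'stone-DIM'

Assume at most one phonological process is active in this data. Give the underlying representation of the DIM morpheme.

/-de/

The DIM morpheme has two allomorphs, [-de] and [-te].
The DEF suffix, which begins with [t], is invariant after every stem; so [t] is not altered by any rule here.
The DIM suffix is therefore /-de/ underlyingly, with post-vocalic devoicing: voiced stops become voiceless after a vowel.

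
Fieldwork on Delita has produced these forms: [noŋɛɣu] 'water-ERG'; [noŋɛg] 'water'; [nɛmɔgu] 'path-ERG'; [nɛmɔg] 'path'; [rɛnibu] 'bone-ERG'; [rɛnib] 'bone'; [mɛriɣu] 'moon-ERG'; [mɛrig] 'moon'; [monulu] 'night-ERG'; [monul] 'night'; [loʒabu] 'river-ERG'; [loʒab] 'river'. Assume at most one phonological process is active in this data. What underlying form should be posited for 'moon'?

/mɛriɣ/

The stem for 'moon' ends in [ɣ] in [mɛriɣu] but [g] in [mɛrig].
The stem 'path' ([nɛmɔgu], [nɛmɔg]) shows [g] unchanged in both environments, so [g] cannot be basic with [ɣ] derived before the ERG suffix.
The alternation reflects word-final hardening: voiced fricatives become stops word-finally. /ɣ/ is underlying.
So 'moon' = /mɛriɣ/.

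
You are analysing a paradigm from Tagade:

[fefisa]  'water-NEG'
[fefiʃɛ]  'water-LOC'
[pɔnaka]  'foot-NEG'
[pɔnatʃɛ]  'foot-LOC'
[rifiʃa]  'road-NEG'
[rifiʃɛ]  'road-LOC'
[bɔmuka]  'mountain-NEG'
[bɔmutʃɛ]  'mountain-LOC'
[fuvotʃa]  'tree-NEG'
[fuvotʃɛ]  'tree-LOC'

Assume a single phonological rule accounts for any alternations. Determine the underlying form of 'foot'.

/pɔnak/

The root 'foot' surfaces as [pɔnaka] and [pɔnatʃɛ], with a stem-final [k] ~ [tʃ] alternation.
The stem 'tree' ([fuvotʃa], [fuvotʃɛ]) shows [tʃ] unchanged in both environments, so [tʃ] cannot be basic with [k] derived before the NEG suffix.
The alternation reflects palatalization before a front vowel: /k/ and /s/ become palato-alveolar [tʃ] and [ʃ] before a front vowel. /k/ is underlying.
So 'foot' = /pɔnak/.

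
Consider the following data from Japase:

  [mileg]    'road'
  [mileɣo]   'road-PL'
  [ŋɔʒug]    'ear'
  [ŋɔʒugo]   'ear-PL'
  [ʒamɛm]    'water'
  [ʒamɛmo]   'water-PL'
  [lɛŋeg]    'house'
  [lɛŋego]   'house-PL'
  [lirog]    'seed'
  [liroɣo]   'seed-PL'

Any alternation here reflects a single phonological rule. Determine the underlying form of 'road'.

/mileɣ/

The root 'road' surfaces as [mileg] and [mileɣo], with a stem-final [g] ~ [ɣ] alternation.
If /g/ were underlying and a rule turned it into [ɣ] before the PL suffix, 'house' would also alternate; but it has [g] in both [lɛŋeg] and [lɛŋego].
The underlying segment must be /ɣ/; voiced fricatives become stops word-finally, yielding [g] there.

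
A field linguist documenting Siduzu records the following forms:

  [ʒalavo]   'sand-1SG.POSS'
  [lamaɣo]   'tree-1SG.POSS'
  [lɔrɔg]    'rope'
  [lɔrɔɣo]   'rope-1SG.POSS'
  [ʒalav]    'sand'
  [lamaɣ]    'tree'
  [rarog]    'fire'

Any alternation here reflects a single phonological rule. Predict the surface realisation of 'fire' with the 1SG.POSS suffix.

[raroɣo]

The stem for 'rope' ends in [ɣ] in [lɔrɔɣo] but [g] in [lɔrɔg].
But 'tree' keeps [ɣ] in both environments ([lamaɣo], [lamaɣ]), so there is no rule changing /ɣ/ to [g] in isolation.
So /g/ is underlying, and a rule of intervocalic spirantization — voiced stops become fricatives between vowels — gives [ɣ].
The one attested form of 'fire', [rarog], shows underlying /rarog/. Applying the same rule between vowels gives [raroɣo].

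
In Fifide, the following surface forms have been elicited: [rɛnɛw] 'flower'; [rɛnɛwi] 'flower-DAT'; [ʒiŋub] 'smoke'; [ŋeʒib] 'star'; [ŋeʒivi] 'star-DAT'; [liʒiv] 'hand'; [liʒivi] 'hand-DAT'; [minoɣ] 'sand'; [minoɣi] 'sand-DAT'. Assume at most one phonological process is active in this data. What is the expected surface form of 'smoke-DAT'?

In [ŋeʒib] and [ŋeʒivi] the final segment of 'star' alternates: [b] ~ [v].
Compare 'hand', with invariant [v] in [liʒiv] and [liʒivi]: an analysis with underlying /v/ and a rule producing [b] in isolation would wrongly predict alternation here too.
So /b/ is underlying, and a rule of intervocalic spirantization — voiced stops become fricatives between vowels — gives [v].
From [ʒiŋub] the stem 'smoke' is /ʒiŋub/; between vowels this yields [ʒiŋuvi].

[ʒiŋuvi]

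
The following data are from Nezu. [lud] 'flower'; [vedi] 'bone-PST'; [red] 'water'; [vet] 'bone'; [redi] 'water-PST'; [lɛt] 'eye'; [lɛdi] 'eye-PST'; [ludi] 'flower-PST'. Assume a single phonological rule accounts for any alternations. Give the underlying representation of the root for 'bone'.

In [vedi] and [vet] the final segment of 'bone' alternates: [d] ~ [t].
But 'water' keeps [d] in both environments ([redi], [red]), so there is no rule changing /d/ to [t] in isolation.
The alternation reflects intervocalic voicing: voiceless stops become voiced between vowels. /t/ is underlying.
Hence 'bone' is /vet/ underlyingly.

/vet/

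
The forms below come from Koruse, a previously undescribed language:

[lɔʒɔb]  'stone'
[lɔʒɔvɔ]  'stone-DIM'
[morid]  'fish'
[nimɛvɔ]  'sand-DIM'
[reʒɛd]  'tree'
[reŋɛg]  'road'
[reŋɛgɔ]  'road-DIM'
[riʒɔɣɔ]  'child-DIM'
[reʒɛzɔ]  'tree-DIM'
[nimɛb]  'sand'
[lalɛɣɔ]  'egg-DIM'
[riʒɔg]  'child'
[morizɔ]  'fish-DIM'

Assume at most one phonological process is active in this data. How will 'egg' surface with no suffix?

[lalɛg]

The stem for 'child' ends in [ɣ] in [riʒɔɣɔ] but [g] in [riʒɔg].
If /g/ were underlying and a rule turned it into [ɣ] before the DIM suffix, 'road' would also alternate; but it has [g] in both [reŋɛgɔ] and [reŋɛg].
Therefore /ɣ/ is basic and [g] is derived by word-final hardening (voiced fricatives become stops word-finally).
From [lalɛɣɔ] the stem 'egg' is /lalɛɣ/; word-finally this yields [lalɛg].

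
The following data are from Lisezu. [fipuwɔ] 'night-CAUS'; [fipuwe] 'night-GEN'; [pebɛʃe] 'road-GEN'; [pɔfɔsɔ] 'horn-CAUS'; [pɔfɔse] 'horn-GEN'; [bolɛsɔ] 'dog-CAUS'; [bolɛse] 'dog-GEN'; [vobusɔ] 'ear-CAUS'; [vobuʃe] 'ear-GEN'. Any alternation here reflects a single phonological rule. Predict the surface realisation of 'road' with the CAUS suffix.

[pebɛsɔ]

The stem for 'ear' ends in [s] in [vobusɔ] but [ʃ] in [vobuʃe].
But 'horn' keeps [s] in both environments ([pɔfɔsɔ], [pɔfɔse]), so there is no rule changing /s/ to [ʃ] before the GEN suffix.
The underlying segment must be /ʃ/; palato-alveolar /ʃ/ becomes [s] when no front vowel follows, yielding [s] there.
From [pebɛʃe] the stem 'road' is /pebɛʃ/; when no front vowel follows this yields [pebɛsɔ].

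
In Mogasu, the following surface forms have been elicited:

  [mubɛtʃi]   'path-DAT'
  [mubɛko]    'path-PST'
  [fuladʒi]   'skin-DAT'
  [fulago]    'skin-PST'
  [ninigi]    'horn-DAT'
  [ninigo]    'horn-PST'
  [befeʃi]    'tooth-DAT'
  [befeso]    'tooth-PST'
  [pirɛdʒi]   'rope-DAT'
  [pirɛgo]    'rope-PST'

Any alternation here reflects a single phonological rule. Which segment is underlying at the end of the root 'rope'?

In [pirɛdʒi] and [pirɛgo] the final segment of 'rope' alternates: [dʒ] ~ [g].
If /g/ were underlying and a rule turned it into [dʒ] before the DAT suffix, 'horn' would also alternate; but it has [g] in both [ninigi] and [ninigo].
Therefore /dʒ/ is basic and [g] is derived by depalatalization (palato-alveolar /tʃ/, /dʒ/ and /ʃ/ become [k], [g] and [s] when no front vowel follows).

/dʒ/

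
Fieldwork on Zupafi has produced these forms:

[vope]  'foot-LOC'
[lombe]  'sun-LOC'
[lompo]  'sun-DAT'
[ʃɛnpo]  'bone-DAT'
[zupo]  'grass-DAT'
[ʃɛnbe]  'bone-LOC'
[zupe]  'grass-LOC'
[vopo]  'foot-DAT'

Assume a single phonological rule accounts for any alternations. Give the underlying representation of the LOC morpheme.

The LOC morpheme has two allomorphs, [-be] and [-pe].
The DAT suffix, which begins with [p], is invariant after every stem; so [p] is not altered by any rule here.
The LOC suffix is therefore /-be/ underlyingly, with post-vocalic devoicing: voiced stops become voiceless after a vowel.

/-be/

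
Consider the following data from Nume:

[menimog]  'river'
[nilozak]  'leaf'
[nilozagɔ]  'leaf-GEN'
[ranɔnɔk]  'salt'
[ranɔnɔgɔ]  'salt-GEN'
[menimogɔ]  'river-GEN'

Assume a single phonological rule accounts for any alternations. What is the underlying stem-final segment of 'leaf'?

/k/

The root 'leaf' surfaces as [nilozak] and [nilozagɔ], with a stem-final [k] ~ [g] alternation.
If /g/ were underlying and a rule turned it into [k] in isolation, 'river' would also alternate; but it has [g] in both [menimog] and [menimogɔ].
So /k/ is underlying, and a rule of intervocalic voicing — voiceless stops become voiced between vowels — gives [g].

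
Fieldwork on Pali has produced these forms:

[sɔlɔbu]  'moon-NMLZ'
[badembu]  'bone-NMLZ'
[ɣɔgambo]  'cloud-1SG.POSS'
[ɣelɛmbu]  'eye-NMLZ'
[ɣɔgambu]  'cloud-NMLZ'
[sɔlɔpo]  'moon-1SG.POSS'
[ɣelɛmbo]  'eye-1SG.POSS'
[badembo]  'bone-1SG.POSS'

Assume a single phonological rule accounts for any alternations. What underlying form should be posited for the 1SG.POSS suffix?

The 1SG.POSS morpheme has two allomorphs, [-bo] and [-po].
The NMLZ suffix, which begins with [b], is invariant after every stem; so [b] is not altered by any rule here.
The 1SG.POSS suffix is therefore /-po/ underlyingly, with post-nasal voicing: voiceless stops become voiced after a nasal.

/-po/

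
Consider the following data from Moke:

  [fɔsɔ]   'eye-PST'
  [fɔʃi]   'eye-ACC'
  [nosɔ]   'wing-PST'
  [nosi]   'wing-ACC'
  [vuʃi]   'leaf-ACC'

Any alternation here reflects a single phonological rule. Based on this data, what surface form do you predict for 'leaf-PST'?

The stem for 'eye' ends in [s] in [fɔsɔ] but [ʃ] in [fɔʃi].
If /s/ were underlying and a rule turned it into [ʃ] before the ACC suffix, 'wing' would also alternate; but it has [s] in both [nosɔ] and [nosi].
So /ʃ/ is underlying, and a rule of depalatalization — palato-alveolar /ʃ/ becomes [s] when no front vowel follows — gives [s].
From [vuʃi] the stem 'leaf' is /vuʃ/; when no front vowel follows this yields [vusɔ].

[vusɔ]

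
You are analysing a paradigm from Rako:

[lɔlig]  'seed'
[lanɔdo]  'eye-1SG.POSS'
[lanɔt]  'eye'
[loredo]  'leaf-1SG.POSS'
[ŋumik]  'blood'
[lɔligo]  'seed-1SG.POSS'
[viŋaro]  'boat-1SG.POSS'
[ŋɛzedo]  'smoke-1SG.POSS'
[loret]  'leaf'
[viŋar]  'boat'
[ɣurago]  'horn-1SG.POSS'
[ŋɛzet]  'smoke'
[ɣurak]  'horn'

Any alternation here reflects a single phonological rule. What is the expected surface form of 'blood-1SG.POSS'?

[ŋumigo]

'horn' shows [k] ~ [g] at the end of the stem ([ɣurak] vs [ɣurago]).
But 'seed' keeps [g] in both environments ([lɔlig], [lɔligo]), so there is no rule changing /g/ to [k] in isolation.
The underlying segment must be /k/; voiceless stops become voiced between vowels, yielding [g] there.
From [ŋumik] the stem 'blood' is /ŋumik/; between vowels this yields [ŋumigo].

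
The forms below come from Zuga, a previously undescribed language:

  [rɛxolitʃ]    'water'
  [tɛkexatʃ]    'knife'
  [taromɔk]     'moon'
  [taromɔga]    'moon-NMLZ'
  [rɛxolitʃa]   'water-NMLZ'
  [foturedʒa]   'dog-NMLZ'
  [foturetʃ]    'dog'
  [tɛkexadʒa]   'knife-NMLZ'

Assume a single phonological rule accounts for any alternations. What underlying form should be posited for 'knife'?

The root 'knife' surfaces as [tɛkexadʒa] and [tɛkexatʃ], with a stem-final [dʒ] ~ [tʃ] alternation.
If /tʃ/ were underlying and a rule turned it into [dʒ] before the NMLZ suffix, 'water' would also alternate; but it has [tʃ] in both [rɛxolitʃa] and [rɛxolitʃ].
The alternation reflects word-final obstruent devoicing: voiced obstruents become voiceless word-finally. /dʒ/ is underlying.

/tɛkexadʒ/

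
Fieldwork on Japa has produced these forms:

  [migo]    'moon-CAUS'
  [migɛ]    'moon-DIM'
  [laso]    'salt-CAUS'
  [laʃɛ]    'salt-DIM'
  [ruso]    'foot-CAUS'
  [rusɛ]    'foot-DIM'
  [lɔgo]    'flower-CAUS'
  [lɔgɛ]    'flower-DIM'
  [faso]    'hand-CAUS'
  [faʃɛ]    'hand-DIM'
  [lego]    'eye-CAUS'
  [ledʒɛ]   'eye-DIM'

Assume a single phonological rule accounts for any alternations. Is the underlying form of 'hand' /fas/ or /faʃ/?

In [faso] and [faʃɛ] the final segment of 'hand' alternates: [s] ~ [ʃ].
If /s/ were underlying and a rule turned it into [ʃ] before the DIM suffix, 'foot' would also alternate; but it has [s] in both [ruso] and [rusɛ].
The underlying segment must be /ʃ/; palato-alveolar /dʒ/ and /ʃ/ become [g] and [s] when no front vowel follows, yielding [s] there.

/faʃ/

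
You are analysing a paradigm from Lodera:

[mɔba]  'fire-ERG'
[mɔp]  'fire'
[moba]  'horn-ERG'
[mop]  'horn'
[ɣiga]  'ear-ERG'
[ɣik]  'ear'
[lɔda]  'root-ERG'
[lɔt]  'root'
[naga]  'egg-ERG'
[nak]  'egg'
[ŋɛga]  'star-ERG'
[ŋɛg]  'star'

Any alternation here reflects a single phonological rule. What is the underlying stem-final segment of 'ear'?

The root 'ear' surfaces as [ɣiga] and [ɣik], with a stem-final [g] ~ [k] alternation.
If /g/ were underlying and a rule turned it into [k] in isolation, 'star' would also alternate; but it has [g] in both [ŋɛga] and [ŋɛg].
Therefore /k/ is basic and [g] is derived by intervocalic voicing (voiceless stops become voiced between vowels).

/k/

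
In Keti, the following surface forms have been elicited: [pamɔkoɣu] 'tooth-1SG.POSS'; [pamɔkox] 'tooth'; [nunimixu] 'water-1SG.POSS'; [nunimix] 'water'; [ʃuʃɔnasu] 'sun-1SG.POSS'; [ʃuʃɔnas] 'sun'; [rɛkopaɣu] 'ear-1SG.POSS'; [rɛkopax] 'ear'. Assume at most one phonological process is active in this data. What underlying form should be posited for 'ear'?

The root 'ear' surfaces as [rɛkopaɣu] and [rɛkopax], with a stem-final [ɣ] ~ [x] alternation.
Compare 'water', with invariant [x] in [nunimixu] and [nunimix]: an analysis with underlying /x/ and a rule producing [ɣ] before the 1SG.POSS suffix would wrongly predict alternation here too.
The alternation reflects word-final obstruent devoicing: voiced obstruents become voiceless word-finally. /ɣ/ is underlying.
So 'ear' = /rɛkopaɣ/.

/rɛkopaɣ/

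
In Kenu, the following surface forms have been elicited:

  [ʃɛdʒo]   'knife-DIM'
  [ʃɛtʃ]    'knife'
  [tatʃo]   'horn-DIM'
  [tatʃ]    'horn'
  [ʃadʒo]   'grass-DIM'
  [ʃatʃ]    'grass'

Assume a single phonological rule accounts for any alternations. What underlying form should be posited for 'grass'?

/ʃadʒ/

The stem for 'grass' ends in [dʒ] in [ʃadʒo] but [tʃ] in [ʃatʃ].
But 'horn' keeps [tʃ] in both environments ([tatʃo], [tatʃ]), so there is no rule changing /tʃ/ to [dʒ] before the DIM suffix.
So /dʒ/ is underlying, and a rule of word-final obstruent devoicing — voiced obstruents become voiceless word-finally — gives [tʃ].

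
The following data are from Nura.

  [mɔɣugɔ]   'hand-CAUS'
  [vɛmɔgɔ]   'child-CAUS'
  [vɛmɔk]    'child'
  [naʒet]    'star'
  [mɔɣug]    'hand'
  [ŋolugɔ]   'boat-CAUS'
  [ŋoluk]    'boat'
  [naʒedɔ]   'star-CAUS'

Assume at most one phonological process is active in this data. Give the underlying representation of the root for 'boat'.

/ŋoluk/

'boat' shows [g] ~ [k] at the end of the stem ([ŋolugɔ] vs [ŋoluk]).
Compare 'hand', with invariant [g] in [mɔɣugɔ] and [mɔɣug]: an analysis with underlying /g/ and a rule producing [k] in isolation would wrongly predict alternation here too.
So /k/ is underlying, and a rule of intervocalic voicing — voiceless stops become voiced between vowels — gives [g].
The underlying form of 'boat' is therefore /ŋoluk/.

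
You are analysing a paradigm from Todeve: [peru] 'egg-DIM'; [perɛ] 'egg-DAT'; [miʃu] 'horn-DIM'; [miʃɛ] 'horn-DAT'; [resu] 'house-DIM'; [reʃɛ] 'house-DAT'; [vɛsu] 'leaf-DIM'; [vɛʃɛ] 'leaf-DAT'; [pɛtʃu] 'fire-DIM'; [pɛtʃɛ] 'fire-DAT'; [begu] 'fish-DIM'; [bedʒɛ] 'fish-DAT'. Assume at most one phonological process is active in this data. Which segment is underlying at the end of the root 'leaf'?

The stem for 'leaf' ends in [s] in [vɛsu] but [ʃ] in [vɛʃɛ].
But 'horn' keeps [ʃ] in both environments ([miʃu], [miʃɛ]), so there is no rule changing /ʃ/ to [s] before the DIM suffix.
The underlying segment must be /s/; /g/ and /s/ become palato-alveolar [dʒ] and [ʃ] before a front vowel, yielding [ʃ] there.

/s/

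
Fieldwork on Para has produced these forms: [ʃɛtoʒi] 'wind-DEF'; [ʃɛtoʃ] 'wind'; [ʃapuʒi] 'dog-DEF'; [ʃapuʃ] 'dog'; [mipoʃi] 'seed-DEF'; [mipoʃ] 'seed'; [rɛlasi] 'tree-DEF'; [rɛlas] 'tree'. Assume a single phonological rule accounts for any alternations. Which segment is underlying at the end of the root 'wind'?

'wind' shows [ʒ] ~ [ʃ] at the end of the stem ([ʃɛtoʒi] vs [ʃɛtoʃ]).
If /ʃ/ were underlying and a rule turned it into [ʒ] before the DEF suffix, 'seed' would also alternate; but it has [ʃ] in both [mipoʃi] and [mipoʃ].
Therefore /ʒ/ is basic and [ʃ] is derived by word-final obstruent devoicing (voiced obstruents become voiceless word-finally).

/ʒ/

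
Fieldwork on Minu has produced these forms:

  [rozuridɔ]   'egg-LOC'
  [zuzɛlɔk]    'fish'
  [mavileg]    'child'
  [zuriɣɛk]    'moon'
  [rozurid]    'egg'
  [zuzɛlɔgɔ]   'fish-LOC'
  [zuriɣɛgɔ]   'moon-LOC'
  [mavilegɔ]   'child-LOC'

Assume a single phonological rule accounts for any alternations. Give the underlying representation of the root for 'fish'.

/zuzɛlɔk/

The root 'fish' surfaces as [zuzɛlɔk] and [zuzɛlɔgɔ], with a stem-final [k] ~ [g] alternation.
Compare 'child', with invariant [g] in [mavileg] and [mavilegɔ]: an analysis with underlying /g/ and a rule producing [k] in isolation would wrongly predict alternation here too.
The underlying segment must be /k/; voiceless stops become voiced between vowels, yielding [g] there.
Hence 'fish' is /zuzɛlɔk/ underlyingly.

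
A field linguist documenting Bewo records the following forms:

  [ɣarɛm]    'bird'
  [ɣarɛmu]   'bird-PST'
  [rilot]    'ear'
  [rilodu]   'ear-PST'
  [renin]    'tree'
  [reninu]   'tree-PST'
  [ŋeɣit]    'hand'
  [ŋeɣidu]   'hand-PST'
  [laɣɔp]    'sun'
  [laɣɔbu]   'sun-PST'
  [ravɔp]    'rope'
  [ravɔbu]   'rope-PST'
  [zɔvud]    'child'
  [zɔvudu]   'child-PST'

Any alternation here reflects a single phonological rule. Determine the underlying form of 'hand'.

In [ŋeɣit] and [ŋeɣidu] the final segment of 'hand' alternates: [t] ~ [d].
But 'child' keeps [d] in both environments ([zɔvud], [zɔvudu]), so there is no rule changing /d/ to [t] in isolation.
The alternation reflects intervocalic voicing: voiceless stops become voiced between vowels. /t/ is underlying.

/ŋeɣit/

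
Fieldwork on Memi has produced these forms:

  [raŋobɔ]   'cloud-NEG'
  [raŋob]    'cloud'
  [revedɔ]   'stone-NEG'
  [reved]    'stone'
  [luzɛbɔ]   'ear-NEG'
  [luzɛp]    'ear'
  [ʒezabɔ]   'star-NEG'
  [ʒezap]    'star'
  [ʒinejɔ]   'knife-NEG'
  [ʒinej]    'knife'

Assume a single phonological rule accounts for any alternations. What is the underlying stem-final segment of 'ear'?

/p/

The root 'ear' surfaces as [luzɛbɔ] and [luzɛp], with a stem-final [b] ~ [p] alternation.
Compare 'cloud', with invariant [b] in [raŋobɔ] and [raŋob]: an analysis with underlying /b/ and a rule producing [p] in isolation would wrongly predict alternation here too.
The underlying segment must be /p/; voiceless stops become voiced between vowels, yielding [b] there.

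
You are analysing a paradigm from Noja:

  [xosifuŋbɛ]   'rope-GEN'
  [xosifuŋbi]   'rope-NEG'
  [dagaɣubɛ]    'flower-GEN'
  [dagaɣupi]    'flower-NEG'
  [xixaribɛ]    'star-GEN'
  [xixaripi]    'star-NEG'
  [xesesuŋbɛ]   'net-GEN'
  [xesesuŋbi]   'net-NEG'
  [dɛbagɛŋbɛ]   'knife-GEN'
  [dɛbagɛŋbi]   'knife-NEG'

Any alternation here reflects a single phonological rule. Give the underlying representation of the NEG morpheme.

The NEG morpheme has two allomorphs, [-bi] and [-pi].
The GEN suffix, which begins with [b], is invariant after every stem; so [b] is not altered by any rule here.
So the underlying form is /-pi/, and voiceless stops become voiced after a nasal.

/-pi/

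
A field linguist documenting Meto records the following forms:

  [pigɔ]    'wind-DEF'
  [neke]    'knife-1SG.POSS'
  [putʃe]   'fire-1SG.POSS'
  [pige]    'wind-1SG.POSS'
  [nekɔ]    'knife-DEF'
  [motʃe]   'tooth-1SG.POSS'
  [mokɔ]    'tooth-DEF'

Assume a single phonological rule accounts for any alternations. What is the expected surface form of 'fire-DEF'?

The root 'tooth' surfaces as [motʃe] and [mokɔ], with a stem-final [tʃ] ~ [k] alternation.
The stem 'knife' ([neke], [nekɔ]) shows [k] unchanged in both environments, so [k] cannot be basic with [tʃ] derived before the 1SG.POSS suffix.
Therefore /tʃ/ is basic and [k] is derived by depalatalization (palato-alveolar /tʃ/ becomes [k] when no front vowel follows).
The one attested form of 'fire', [putʃe], shows underlying /putʃ/. Applying the same rule when no front vowel follows gives [pukɔ].

[pukɔ]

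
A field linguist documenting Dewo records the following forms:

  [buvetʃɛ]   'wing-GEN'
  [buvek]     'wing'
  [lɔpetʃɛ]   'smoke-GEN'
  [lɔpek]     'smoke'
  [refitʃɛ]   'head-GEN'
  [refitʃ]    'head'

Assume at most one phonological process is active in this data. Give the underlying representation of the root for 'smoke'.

The stem for 'smoke' ends in [tʃ] in [lɔpetʃɛ] but [k] in [lɔpek].
If /tʃ/ were underlying and a rule turned it into [k] in isolation, 'head' would also alternate; but it has [tʃ] in both [refitʃɛ] and [refitʃ].
Therefore /k/ is basic and [tʃ] is derived by palatalization before a front vowel (/k/ becomes palato-alveolar [tʃ] before a front vowel).
Hence 'smoke' is /lɔpek/ underlyingly.

/lɔpek/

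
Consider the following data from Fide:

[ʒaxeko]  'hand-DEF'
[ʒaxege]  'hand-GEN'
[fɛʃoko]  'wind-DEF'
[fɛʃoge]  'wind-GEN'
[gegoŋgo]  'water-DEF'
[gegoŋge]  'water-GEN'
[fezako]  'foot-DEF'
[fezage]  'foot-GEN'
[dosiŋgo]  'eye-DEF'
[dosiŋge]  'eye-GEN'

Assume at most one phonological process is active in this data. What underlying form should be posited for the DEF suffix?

/-ko/

The DEF suffix surfaces as [-go] and [-ko], depending on the final segment of the stem.
The GEN suffix, which begins with [g], is invariant after every stem; so [g] is not altered by any rule here.
So the underlying form is /-ko/, and voiceless stops become voiced after a nasal.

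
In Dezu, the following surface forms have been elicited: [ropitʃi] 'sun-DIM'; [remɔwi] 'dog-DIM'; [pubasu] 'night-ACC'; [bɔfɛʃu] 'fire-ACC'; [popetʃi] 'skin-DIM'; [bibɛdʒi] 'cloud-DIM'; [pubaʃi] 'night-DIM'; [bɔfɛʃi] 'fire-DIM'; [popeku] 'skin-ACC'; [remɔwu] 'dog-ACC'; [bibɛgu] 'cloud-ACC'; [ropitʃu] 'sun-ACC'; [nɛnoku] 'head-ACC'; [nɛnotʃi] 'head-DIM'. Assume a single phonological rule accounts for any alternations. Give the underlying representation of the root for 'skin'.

/popek/

In [popetʃi] and [popeku] the final segment of 'skin' alternates: [tʃ] ~ [k].
But 'sun' keeps [tʃ] in both environments ([ropitʃi], [ropitʃu]), so there is no rule changing /tʃ/ to [k] before the ACC suffix.
So /k/ is underlying, and a rule of palatalization before a front vowel — /k/, /g/ and /s/ become palato-alveolar [tʃ], [dʒ] and [ʃ] before a front vowel — gives [tʃ].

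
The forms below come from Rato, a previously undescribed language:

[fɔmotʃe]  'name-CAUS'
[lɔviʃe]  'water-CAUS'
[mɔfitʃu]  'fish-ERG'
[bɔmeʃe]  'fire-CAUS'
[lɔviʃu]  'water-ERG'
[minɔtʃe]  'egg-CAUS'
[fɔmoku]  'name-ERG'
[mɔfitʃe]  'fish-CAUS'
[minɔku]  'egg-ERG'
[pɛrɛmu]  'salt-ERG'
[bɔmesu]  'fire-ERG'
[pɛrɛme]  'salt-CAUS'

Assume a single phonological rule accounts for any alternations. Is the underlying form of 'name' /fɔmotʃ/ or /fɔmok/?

/fɔmok/

The root 'name' surfaces as [fɔmoku] and [fɔmotʃe], with a stem-final [k] ~ [tʃ] alternation.
Compare 'fish', with invariant [tʃ] in [mɔfitʃu] and [mɔfitʃe]: an analysis with underlying /tʃ/ and a rule producing [k] before the ERG suffix would wrongly predict alternation here too.
So /k/ is underlying, and a rule of palatalization before a front vowel — /k/ and /s/ become palato-alveolar [tʃ] and [ʃ] before a front vowel — gives [tʃ].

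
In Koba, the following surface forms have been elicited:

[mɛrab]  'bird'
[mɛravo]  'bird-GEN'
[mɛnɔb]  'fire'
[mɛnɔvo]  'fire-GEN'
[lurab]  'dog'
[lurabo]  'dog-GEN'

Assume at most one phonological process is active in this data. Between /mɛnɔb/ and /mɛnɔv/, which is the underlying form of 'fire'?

/mɛnɔv/

The root 'fire' surfaces as [mɛnɔb] and [mɛnɔvo], with a stem-final [b] ~ [v] alternation.
The stem 'dog' ([lurab], [lurabo]) shows [b] unchanged in both environments, so [b] cannot be basic with [v] derived before the GEN suffix.
The underlying segment must be /v/; voiced fricatives become stops word-finally, yielding [b] there.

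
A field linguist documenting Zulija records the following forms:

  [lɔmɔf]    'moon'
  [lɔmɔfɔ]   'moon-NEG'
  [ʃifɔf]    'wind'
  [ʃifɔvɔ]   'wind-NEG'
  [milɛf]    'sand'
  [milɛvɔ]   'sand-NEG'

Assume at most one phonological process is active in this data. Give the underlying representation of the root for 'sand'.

/milɛv/

The root 'sand' surfaces as [milɛf] and [milɛvɔ], with a stem-final [f] ~ [v] alternation.
Compare 'moon', with invariant [f] in [lɔmɔf] and [lɔmɔfɔ]: an analysis with underlying /f/ and a rule producing [v] before the NEG suffix would wrongly predict alternation here too.
So /v/ is underlying, and a rule of word-final obstruent devoicing — voiced obstruents become voiceless word-finally — gives [f].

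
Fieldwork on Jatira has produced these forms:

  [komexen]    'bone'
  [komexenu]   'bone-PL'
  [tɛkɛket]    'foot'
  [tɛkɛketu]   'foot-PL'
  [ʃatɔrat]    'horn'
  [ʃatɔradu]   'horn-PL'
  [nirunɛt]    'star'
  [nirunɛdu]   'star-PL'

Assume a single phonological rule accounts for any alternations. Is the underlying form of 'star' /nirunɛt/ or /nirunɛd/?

The root 'star' surfaces as [nirunɛt] and [nirunɛdu], with a stem-final [t] ~ [d] alternation.
If /t/ were underlying and a rule turned it into [d] before the PL suffix, 'foot' would also alternate; but it has [t] in both [tɛkɛket] and [tɛkɛketu].
So /d/ is underlying, and a rule of word-final obstruent devoicing — voiced obstruents become voiceless word-finally — gives [t].

/nirunɛd/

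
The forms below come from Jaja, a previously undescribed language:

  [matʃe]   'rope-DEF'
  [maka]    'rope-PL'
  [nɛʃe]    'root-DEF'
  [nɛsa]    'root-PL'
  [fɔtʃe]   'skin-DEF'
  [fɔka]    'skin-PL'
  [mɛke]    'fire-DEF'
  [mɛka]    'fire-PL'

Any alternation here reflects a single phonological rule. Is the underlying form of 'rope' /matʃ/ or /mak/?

The root 'rope' surfaces as [matʃe] and [maka], with a stem-final [tʃ] ~ [k] alternation.
Compare 'fire', with invariant [k] in [mɛke] and [mɛka]: an analysis with underlying /k/ and a rule producing [tʃ] before the DEF suffix would wrongly predict alternation here too.
Therefore /tʃ/ is basic and [k] is derived by depalatalization (palato-alveolar /tʃ/ and /ʃ/ become [k] and [s] when no front vowel follows).

/matʃ/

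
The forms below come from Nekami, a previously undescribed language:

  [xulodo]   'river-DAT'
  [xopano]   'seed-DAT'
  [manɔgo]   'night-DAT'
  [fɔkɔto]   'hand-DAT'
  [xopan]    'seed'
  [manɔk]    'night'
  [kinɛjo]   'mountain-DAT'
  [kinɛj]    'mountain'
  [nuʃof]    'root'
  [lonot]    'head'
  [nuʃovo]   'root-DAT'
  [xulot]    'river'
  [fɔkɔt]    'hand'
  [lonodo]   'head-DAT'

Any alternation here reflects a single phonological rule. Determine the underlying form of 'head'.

'head' shows [d] ~ [t] at the end of the stem ([lonodo] vs [lonot]).
But 'hand' keeps [t] in both environments ([fɔkɔto], [fɔkɔt]), so there is no rule changing /t/ to [d] before the DAT suffix.
Therefore /d/ is basic and [t] is derived by word-final obstruent devoicing (voiced obstruents become voiceless word-finally).

/lonod/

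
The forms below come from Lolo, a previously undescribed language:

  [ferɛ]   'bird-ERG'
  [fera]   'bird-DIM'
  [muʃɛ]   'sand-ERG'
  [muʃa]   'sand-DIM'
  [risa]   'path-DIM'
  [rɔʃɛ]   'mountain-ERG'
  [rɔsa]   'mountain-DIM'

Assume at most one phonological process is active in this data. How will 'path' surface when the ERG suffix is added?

[riʃɛ]

The stem for 'mountain' ends in [ʃ] in [rɔʃɛ] but [s] in [rɔsa].
But 'sand' keeps [ʃ] in both environments ([muʃɛ], [muʃa]), so there is no rule changing /ʃ/ to [s] before the DIM suffix.
So /s/ is underlying, and a rule of palatalization before a front vowel — /s/ becomes palato-alveolar [ʃ] before a front vowel — gives [ʃ].
The one attested form of 'path', [risa], shows underlying /ris/. Applying the same rule before a front vowel gives [riʃɛ].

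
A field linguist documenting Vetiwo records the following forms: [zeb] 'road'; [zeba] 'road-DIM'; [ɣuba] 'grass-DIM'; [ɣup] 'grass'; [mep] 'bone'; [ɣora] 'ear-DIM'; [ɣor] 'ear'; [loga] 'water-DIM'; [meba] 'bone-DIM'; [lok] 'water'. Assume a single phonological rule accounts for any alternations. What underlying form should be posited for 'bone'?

/mep/

The root 'bone' surfaces as [mep] and [meba], with a stem-final [p] ~ [b] alternation.
The stem 'road' ([zeb], [zeba]) shows [b] unchanged in both environments, so [b] cannot be basic with [p] derived in isolation.
The underlying segment must be /p/; voiceless stops become voiced between vowels, yielding [b] there.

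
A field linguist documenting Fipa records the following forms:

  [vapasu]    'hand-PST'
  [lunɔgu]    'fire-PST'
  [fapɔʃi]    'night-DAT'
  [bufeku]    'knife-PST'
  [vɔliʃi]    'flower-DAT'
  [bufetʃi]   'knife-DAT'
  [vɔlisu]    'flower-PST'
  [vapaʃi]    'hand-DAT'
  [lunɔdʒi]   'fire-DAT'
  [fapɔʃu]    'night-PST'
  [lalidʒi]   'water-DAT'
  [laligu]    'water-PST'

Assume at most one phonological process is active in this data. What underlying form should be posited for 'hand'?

In [vapaʃi] and [vapasu] the final segment of 'hand' alternates: [ʃ] ~ [s].
The stem 'night' ([fapɔʃi], [fapɔʃu]) shows [ʃ] unchanged in both environments, so [ʃ] cannot be basic with [s] derived before the PST suffix.
The alternation reflects palatalization before a front vowel: /k/, /g/ and /s/ become palato-alveolar [tʃ], [dʒ] and [ʃ] before a front vowel. /s/ is underlying.

/vapas/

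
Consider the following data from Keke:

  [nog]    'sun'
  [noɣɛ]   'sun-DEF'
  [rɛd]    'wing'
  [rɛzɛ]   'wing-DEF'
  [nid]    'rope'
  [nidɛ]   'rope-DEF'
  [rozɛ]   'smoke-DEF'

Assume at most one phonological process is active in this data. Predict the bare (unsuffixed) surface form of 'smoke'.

[rod]

In [rɛd] and [rɛzɛ] the final segment of 'wing' alternates: [d] ~ [z].
The stem 'rope' ([nid], [nidɛ]) shows [d] unchanged in both environments, so [d] cannot be basic with [z] derived before the DEF suffix.
The alternation reflects word-final hardening: voiced fricatives become stops word-finally. /z/ is underlying.
The one attested form of 'smoke', [rozɛ], shows underlying /roz/. Applying the same rule word-finally gives [rod].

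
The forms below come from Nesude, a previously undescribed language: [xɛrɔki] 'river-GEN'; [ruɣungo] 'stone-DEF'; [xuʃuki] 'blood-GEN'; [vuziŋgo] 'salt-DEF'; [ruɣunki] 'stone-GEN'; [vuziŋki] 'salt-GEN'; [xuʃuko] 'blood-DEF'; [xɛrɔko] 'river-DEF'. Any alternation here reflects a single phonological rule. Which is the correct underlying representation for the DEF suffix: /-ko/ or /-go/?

/-go/

The DEF morpheme has two allomorphs, [-go] and [-ko].
The GEN suffix, which begins with [k], is invariant after every stem; so [k] is not altered by any rule here.
The DEF suffix is therefore /-go/ underlyingly, with post-vocalic devoicing: voiced stops become voiceless after a vowel.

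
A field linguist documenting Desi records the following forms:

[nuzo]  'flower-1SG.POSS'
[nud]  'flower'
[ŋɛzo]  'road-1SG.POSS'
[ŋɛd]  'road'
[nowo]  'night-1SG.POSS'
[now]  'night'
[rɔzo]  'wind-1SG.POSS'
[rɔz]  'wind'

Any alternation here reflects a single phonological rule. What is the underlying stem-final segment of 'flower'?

The root 'flower' surfaces as [nuzo] and [nud], with a stem-final [z] ~ [d] alternation.
But 'wind' keeps [z] in both environments ([rɔzo], [rɔz]), so there is no rule changing /z/ to [d] in isolation.
The underlying segment must be /d/; voiced stops become fricatives between vowels, yielding [z] there.

/d/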